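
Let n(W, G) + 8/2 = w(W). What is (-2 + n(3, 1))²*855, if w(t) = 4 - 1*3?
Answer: 21375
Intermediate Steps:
w(t) = 1 (w(t) = 4 - 3 = 1)
n(W, G) = -3 (n(W, G) = -4 + 1 = -3)
(-2 + n(3, 1))²*855 = (-2 - 3)²*855 = (-5)²*855 = 25*855 = 21375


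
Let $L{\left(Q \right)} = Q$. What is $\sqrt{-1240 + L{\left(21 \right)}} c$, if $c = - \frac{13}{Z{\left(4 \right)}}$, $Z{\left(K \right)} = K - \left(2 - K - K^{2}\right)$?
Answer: $- \frac{13 i \sqrt{1219}}{22} \approx - 20.631 i$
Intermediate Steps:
$Z{\left(K \right)} = -2 + K^{2} + 2 K$ ($Z{\left(K \right)} = K - \left(2 - K - K^{2}\right) = K + \left(-2 + K + K^{2}\right) = -2 + K^{2} + 2 K$)
$c = - \frac{13}{22}$ ($c = - \frac{13}{-2 + 4^{2} + 2 \cdot 4} = - \frac{13}{-2 + 16 + 8} = - \frac{13}{22} \approx -0.59091$)
$\sqrt{-1240 + L{\left(21 \right)}} c = \sqrt{-1240 + 21} \left(- \frac{13}{22}\right) = \sqrt{-1219} \left(- \frac{13}{22}\right) = i \sqrt{1219} \left(- \frac{13}{22}\right) = - \frac{13 i \sqrt{1219}}{22}$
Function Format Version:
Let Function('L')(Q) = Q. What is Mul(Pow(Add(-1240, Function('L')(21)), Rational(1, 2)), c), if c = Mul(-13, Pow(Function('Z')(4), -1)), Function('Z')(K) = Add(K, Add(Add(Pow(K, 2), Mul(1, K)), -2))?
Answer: Mul(Rational(-13, 22), I, Pow(1219, Rational(1, 2))) ≈ Mul(-20.631, I)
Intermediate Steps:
Function('Z')(K) = Add(-2, Pow(K, 2), Mul(2, K)) (Function('Z')(K) = Add(K, Add(Add(Pow(K, 2), K), -2)) = Add(K, Add(Add(K, Pow(K, 2)), -2)) = Add(K, Add(-2, K, Pow(K, 2))) = Add(-2, Pow(K, 2), Mul(2, K)))
c = Rational(-13, 22) (c = Mul(-13, Pow(Add(-2, Pow(4, 2), Mul(2, 4)), -1)) = Mul(-13, Pow(Add(-2, 16, 8), -1)) = Mul(-13, Pow(22, -1)) = Mul(-13, Rational(1, 22)) = Rational(-13, 22) ≈ -0.59091)
Mul(Pow(Add(-1240, Function('L')(21)), Rational(1, 2)), c) = Mul(Pow(Add(-1240, 21), Rational(1, 2)), Rational(-13, 22)) = Mul(Pow(-1219, Rational(1, 2)), Rational(-13, 22)) = Mul(Mul(I, Pow(1219, Rational(1, 2))), Rational(-13, 22)) = Mul(Rational(-13, 22), I, Pow(1219, Rational(1, 2)))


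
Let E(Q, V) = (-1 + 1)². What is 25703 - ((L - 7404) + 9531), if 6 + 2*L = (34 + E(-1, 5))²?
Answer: 23001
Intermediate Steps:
E(Q, V) = 0 (E(Q, V) = 0² = 0)
L = 575 (L = -3 + (34 + 0)²/2 = -3 + (½)*34² = -3 + (½)*1156 = -3 + 578 = 575)
25703 - ((L - 7404) + 9531) = 25703 - ((575 - 7404) + 9531) = 25703 - (-6829 + 9531) = 25703 - 1*2702 = 25703 - 2702 = 23001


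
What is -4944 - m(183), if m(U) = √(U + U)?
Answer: -4944 - √366 ≈ -4963.1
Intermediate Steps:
m(U) = √2*√U (m(U) = √(2*U) = √2*√U)
-4944 - m(183) = -4944 - √2*√183 = -4944 - √366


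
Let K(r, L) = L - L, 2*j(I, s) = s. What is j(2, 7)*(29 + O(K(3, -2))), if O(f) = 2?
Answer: 217/2 ≈ 108.50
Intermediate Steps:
j(I, s) = s/2
K(r, L) = 0
j(2, 7)*(29 + O(K(3, -2))) = ((½)*7)*(29 + 2) = (7/2)*31 = 217/2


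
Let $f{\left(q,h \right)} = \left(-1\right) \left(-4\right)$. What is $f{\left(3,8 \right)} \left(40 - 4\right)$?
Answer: $144$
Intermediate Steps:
$f{\left(q,h \right)} = 4$
$f{\left(3,8 \right)} \left(40 - 4\right) = 4 \left(40 - 4\right) = 4 \cdot 36 = 144$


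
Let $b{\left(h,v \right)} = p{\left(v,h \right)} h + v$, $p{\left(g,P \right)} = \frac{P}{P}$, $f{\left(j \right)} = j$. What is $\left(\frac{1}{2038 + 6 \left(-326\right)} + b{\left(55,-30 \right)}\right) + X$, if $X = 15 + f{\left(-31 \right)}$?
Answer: $\frac{739}{82} \approx 9.0122$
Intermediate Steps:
$X = -16$ ($X = 15 - 31 = -16$)
$p{\left(g,P \right)} = 1$
$b{\left(h,v \right)} = h + v$ ($b{\left(h,v \right)} = 1 h + v = h + v$)
$\left(\frac{1}{2038 + 6 \left(-326\right)} + b{\left(55,-30 \right)}\right) + X = \left(\frac{1}{2038 + 6 \left(-326\right)} + \left(55 - 30\right)\right) - 16 = \left(\frac{1}{2038 - 1956} + 25\right) - 16 = \left(\frac{1}{82} + 25\right) - 16 = \frac{2051}{82} - 16 = \frac{739}{82}$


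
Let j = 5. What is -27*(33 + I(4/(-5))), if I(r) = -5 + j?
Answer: -891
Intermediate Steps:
I(r) = 0 (I(r) = -5 + 5 = 0)
-27*(33 + I(4/(-5))) = -27*(33 + 0) = -27*33 = -891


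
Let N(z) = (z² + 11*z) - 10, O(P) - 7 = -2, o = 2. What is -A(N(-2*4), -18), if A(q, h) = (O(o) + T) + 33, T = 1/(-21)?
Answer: -797/21 ≈ -37.952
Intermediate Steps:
O(P) = 5 (O(P) = 7 - 2 = 5)
T = -1/21 ≈ -0.047619
N(z) = -10 + z² + 11*z
A(q, h) = 797/21 (A(q, h) = (5 - 1/21) + 33 = 104/21 + 33 = 797/21)
-A(N(-2*4), -18) = -1*797/21 = -797/21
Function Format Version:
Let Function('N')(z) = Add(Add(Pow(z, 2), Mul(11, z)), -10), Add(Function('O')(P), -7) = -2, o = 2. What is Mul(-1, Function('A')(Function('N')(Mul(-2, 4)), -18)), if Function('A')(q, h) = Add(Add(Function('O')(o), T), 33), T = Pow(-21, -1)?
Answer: Rational(-797, 21) ≈ -37.952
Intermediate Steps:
Function('O')(P) = 5 (Function('O')(P) = Add(7, -2) = 5)
T = Rational(-1, 21) ≈ -0.047619
Function('N')(z) = Add(-10, Pow(z, 2), Mul(11, z))
Function('A')(q, h) = Rational(797, 21) (Function('A')(q, h) = Add(Add(5, Rational(-1, 21)), 33) = Add(Rational(104, 21), 33) = Rational(797, 21))
Mul(-1, Function('A')(Function('N')(Mul(-2, 4)), -18)) = Mul(-1, Rational(797, 21)) = Rational(-797, 21)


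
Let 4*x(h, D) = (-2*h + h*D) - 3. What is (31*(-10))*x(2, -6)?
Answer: 2945/2 ≈ 1472.5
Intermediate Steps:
x(h, D) = -3/4 - h/2 + D*h/4 (x(h, D) = ((-2*h + h*D) - 3)/4 = ((-2*h + D*h) - 3)/4 = (-3 - 2*h + D*h)/4 = -3/4 - h/2 + D*h/4)
(31*(-10))*x(2, -6) = (31*(-10))*(-3/4 - 1/2*2 + (1/4)*(-6)*2) = -310*(-3/4 - 1 - 3) = -310*(-19/4) = 2945/2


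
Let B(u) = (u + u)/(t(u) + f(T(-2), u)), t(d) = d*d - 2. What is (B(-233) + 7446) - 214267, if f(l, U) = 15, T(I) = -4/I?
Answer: -5615397204/27151 ≈ -2.0682e+5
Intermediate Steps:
t(d) = -2 + d**2 (t(d) = d**2 - 2 = -2 + d**2)
B(u) = 2*u/(13 + u**2) (B(u) = (u + u)/((-2 + u**2) + 15) = (2*u)/(13 + u**2) = 2*u/(13 + u**2))
(B(-233) + 7446) - 214267 = (2*(-233)/(13 + (-233)**2) + 7446) - 214267 = (2*(-233)/(13 + 54289) + 7446) - 214267 = (2*(-233)/54302 + 7446) - 214267 = (2*(-233)*(1/54302) + 7446) - 214267 = (-233/27151 + 7446) - 214267 = 202166113/27151 - 214267 = -5615397204/27151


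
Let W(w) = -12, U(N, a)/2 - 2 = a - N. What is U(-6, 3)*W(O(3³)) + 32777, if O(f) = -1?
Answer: 32513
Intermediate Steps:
U(N, a) = 4 - 2*N + 2*a (U(N, a) = 4 + 2*(a - N) = 4 + (-2*N + 2*a) = 4 - 2*N + 2*a)
U(-6, 3)*W(O(3³)) + 32777 = (4 - 2*(-6) + 2*3)*(-12) + 32777 = (4 + 12 + 6)*(-12) + 32777 = 22*(-12) + 32777 = -264 + 32777 = 32513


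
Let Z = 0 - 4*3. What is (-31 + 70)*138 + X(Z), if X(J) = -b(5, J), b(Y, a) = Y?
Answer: 5377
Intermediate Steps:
Z = -12 (Z = 0 - 12 = -12)
X(J) = -5 (X(J) = -1*5 = -5)
(-31 + 70)*138 + X(Z) = (-31 + 70)*138 - 5 = 39*138 - 5 = 5382 - 5 = 5377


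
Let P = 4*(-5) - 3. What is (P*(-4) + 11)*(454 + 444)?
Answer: 92494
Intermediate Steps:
P = -23 (P = -20 - 3 = -23)
(P*(-4) + 11)*(454 + 444) = (-23*(-4) + 11)*(454 + 444) = (92 + 11)*898 = 103*898 = 92494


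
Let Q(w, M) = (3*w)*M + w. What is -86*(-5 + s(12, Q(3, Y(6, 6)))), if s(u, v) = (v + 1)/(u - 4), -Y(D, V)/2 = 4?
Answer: 1161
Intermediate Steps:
Y(D, V) = -8 (Y(D, V) = -2*4 = -8)
Q(w, M) = w + 3*M*w (Q(w, M) = 3*M*w + w = w + 3*M*w)
s(u, v) = (1 + v)/(-4 + u)
-86*(-5 + s(12, Q(3, Y(6, 6)))) = -86*(-5 + (1 + 3*(1 + 3*(-8)))/(-4 + 12)) = -86*(-5 + (1 + 3*(1 - 24))/8) = -86*(-5 + (1 + 3*(-23))/8) = -86*(-5 + (1 - 69)/8) = -86*(-5 + (1/8)*(-68)) = -86*(-5 - 17/2) = -86*(-27/2) = 1161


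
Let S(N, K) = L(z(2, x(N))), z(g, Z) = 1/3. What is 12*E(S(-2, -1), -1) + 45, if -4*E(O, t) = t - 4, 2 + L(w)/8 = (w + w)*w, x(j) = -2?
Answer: 60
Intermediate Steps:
z(g, Z) = ⅓
L(w) = -16 + 16*w² (L(w) = -16 + 8*((w + w)*w) = -16 + 8*((2*w)*w) = -16 + 8*(2*w²) = -16 + 16*w²)
S(N, K) = -128/9 (S(N, K) = -16 + 16*(⅓)² = -16 + 16*(⅑) = -16 + 16/9 = -128/9)
E(O, t) = 1 - t/4 (E(O, t) = -(t - 4)/4 = -(-4 + t)/4 = 1 - t/4)
12*E(S(-2, -1), -1) + 45 = 12*(1 - ¼*(-1)) + 45 = 12*(1 + ¼) + 45 = 12*(5/4) + 45 = 15 + 45 = 60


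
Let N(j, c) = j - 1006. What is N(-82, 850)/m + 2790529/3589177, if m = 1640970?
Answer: 2287634674277/2944865890845 ≈ 0.77682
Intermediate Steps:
N(j, c) = -1006 + j
N(-82, 850)/m + 2790529/3589177 = (-1006 - 82)/1640970 + 2790529/3589177 = -1088*1/1640970 + 2790529*(1/3589177) = -544/820485 + 2790529/3589177 = 2287634674277/2944865890845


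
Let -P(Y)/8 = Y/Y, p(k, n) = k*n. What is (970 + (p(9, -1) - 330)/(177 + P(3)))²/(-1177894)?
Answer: -26762015281/33641830534 ≈ -0.79550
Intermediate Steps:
P(Y) = -8 (P(Y) = -8*Y/Y = -8*1 = -8)
(970 + (p(9, -1) - 330)/(177 + P(3)))²/(-1177894) = (970 + (9*(-1) - 330)/(177 - 8))²/(-1177894) = (970 + (-9 - 330)/169)²*(-1/1177894) = (970 - 339*1/169)²*(-1/1177894) = (970 - 339/169)²*(-1/1177894) = (163591/169)²*(-1/1177894) = (26762015281/28561)*(-1/1177894) = -26762015281/33641830534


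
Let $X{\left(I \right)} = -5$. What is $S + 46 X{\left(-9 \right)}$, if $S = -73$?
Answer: $-303$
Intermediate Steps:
$S + 46 X{\left(-9 \right)} = -73 + 46 \left(-5\right) = -73 - 230 = -303$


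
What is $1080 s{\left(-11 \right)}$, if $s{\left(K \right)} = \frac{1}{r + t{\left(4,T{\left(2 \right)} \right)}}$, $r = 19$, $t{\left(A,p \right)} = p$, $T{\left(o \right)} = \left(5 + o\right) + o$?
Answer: $\frac{270}{7} \approx 38.571$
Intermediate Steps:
$T{\left(o \right)} = 5 + 2 o$
$s{\left(K \right)} = \frac{1}{28}$ ($s{\left(K \right)} = \frac{1}{19 + \left(5 + 2 \cdot 2\right)} = \frac{1}{19 + \left(5 + 4\right)} = \frac{1}{19 + 9} = \frac{1}{28}$)
$1080 s{\left(-11 \right)} = 1080 \cdot \frac{1}{28} = \frac{270}{7}$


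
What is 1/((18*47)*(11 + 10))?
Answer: 1/17766 ≈ 5.6287e-5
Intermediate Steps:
1/((18*47)*(11 + 10)) = 1/(846*21) = 1/17766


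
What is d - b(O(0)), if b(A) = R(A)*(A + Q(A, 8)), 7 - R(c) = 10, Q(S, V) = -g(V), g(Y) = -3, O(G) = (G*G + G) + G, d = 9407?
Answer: 9416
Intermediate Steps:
O(G) = G² + 2*G (O(G) = (G² + G) + G = (G + G²) + G = G² + 2*G)
Q(S, V) = 3 (Q(S, V) = -1*(-3) = 3)
R(c) = -3 (R(c) = 7 - 1*10 = 7 - 10 = -3)
b(A) = -9 - 3*A (b(A) = -3*(A + 3) = -3*(3 + A) = -9 - 3*A)
d - b(O(0)) = 9407 - (-9 - 0*(2 + 0)) = 9407 - (-9 - 0*2) = 9407 - (-9 - 3*0) = 9407 - (-9 + 0) = 9407 - 1*(-9) = 9407 + 9 = 9416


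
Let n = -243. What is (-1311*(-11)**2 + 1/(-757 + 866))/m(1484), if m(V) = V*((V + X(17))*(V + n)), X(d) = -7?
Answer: -8645389/148245896246 ≈ -5.8318e-5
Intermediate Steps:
m(V) = V*(-243 + V)*(-7 + V) (m(V) = V*((V - 7)*(V - 243)) = V*((-7 + V)*(-243 + V)) = V*((-243 + V)*(-7 + V)) = V*(-243 + V)*(-7 + V))
(-1311*(-11)**2 + 1/(-757 + 866))/m(1484) = (-1311*(-11)**2 + 1/(-757 + 866))/((1484*(1701 + 1484**2 - 250*1484))) = (-1311*121 + 1/109)/((1484*(1701 + 2202256 - 371000))) = (-158631 + 1/109)/((1484*1832957)) = -17290778/109/2720108188 = -17290778/109*1/2720108188 = -8645389/148245896246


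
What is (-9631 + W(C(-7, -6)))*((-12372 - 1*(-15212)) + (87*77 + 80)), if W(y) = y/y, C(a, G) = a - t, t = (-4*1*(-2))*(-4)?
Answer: -92630970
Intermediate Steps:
t = -32 (t = -4*(-2)*(-4) = 8*(-4) = -32)
C(a, G) = 32 + a (C(a, G) = a - 1*(-32) = a + 32 = 32 + a)
W(y) = 1
(-9631 + W(C(-7, -6)))*((-12372 - 1*(-15212)) + (87*77 + 80)) = (-9631 + 1)*((-12372 - 1*(-15212)) + (87*77 + 80)) = -9630*((-12372 + 15212) + (6699 + 80)) = -9630*(2840 + 6779) = -9630*9619 = -92630970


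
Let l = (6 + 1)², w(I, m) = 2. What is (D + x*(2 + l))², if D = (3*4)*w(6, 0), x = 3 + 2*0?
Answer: 31329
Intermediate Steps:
x = 3 (x = 3 + 0 = 3)
l = 49 (l = 7² = 49)
D = 24 (D = (3*4)*2 = 12*2 = 24)
(D + x*(2 + l))² = (24 + 3*(2 + 49))² = (24 + 3*51)² = (24 + 153)² = 177² = 31329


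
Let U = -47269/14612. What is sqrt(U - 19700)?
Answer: I*sqrt(1051712102857)/7306 ≈ 140.37*I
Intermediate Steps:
U = -47269/14612 (U = -47269*1/14612 = -47269/14612 ≈ -3.2349)
sqrt(U - 19700) = sqrt(-47269/14612 - 19700) = sqrt(-287903669/14612) = I*sqrt(1051712102857)/7306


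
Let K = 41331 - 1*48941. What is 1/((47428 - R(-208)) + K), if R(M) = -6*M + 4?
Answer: 1/38566 ≈ 2.5930e-5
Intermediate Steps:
R(M) = 4 - 6*M
K = -7610 (K = 41331 - 48941 = -7610)
1/((47428 - R(-208)) + K) = 1/((47428 - (4 - 6*(-208))) - 7610) = 1/((47428 - (4 + 1248)) - 7610) = 1/((47428 - 1*1252) - 7610) = 1/((47428 - 1252) - 7610) = 1/(46176 - 7610) = 1/38566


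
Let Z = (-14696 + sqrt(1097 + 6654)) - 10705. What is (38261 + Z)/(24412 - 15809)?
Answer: 12860/8603 + sqrt(7751)/8603 ≈ 1.5051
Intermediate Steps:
Z = -25401 + sqrt(7751) (Z = (-14696 + sqrt(7751)) - 10705 = -25401 + sqrt(7751) ≈ -25313.)
(38261 + Z)/(24412 - 15809) = (38261 + (-25401 + sqrt(7751)))/(24412 - 15809) = (12860 + sqrt(7751))/8603 = (12860 + sqrt(7751))*(1/8603) = 12860/8603 + sqrt(7751)/8603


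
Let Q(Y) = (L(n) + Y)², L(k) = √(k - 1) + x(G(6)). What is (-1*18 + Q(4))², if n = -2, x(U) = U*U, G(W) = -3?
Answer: 19876 + 7696*I*√3 ≈ 19876.0 + 13330.0*I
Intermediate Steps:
x(U) = U²
L(k) = 9 + √(-1 + k) (L(k) = √(k - 1) + (-3)² = √(-1 + k) + 9 = 9 + √(-1 + k))
Q(Y) = (9 + Y + I*√3)² (Q(Y) = ((9 + √(-1 - 2)) + Y)² = ((9 + √(-3)) + Y)² = ((9 + I*√3) + Y)² = (9 + Y + I*√3)²)
(-1*18 + Q(4))² = (-1*18 + (9 + 4 + I*√3)²)² = (-18 + (13 + I*√3)²)²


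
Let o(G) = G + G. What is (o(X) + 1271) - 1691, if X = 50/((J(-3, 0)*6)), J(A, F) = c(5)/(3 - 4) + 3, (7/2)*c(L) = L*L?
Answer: -36890/87 ≈ -424.02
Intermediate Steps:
c(L) = 2*L²/7 (c(L) = 2*(L*L)/7 = 2*L²/7)
J(A, F) = -29/7 (J(A, F) = ((2/7)*5²)/(3 - 4) + 3 = ((2/7)*25)/(-1) + 3 = -1*50/7 + 3 = -50/7 + 3 = -29/7)
X = -175/87 (X = 50/((-29/7*6)) = 50/(-174/7) = 50*(-7/174) = -175/87 ≈ -2.0115)
o(G) = 2*G
(o(X) + 1271) - 1691 = (2*(-175/87) + 1271) - 1691 = (-350/87 + 1271) - 1691 = 110227/87 - 1691 = -36890/87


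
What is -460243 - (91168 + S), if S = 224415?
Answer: -775826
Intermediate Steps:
-460243 - (91168 + S) = -460243 - (91168 + 224415) = -460243 - 1*315583 = -460243 - 315583 = -775826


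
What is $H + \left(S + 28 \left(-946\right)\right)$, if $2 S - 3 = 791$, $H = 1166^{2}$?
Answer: $1333465$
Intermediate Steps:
$H = 1359556$
$S = 397$ ($S = \frac{3}{2} + \frac{1}{2} \cdot 791 = \frac{3}{2} + \frac{791}{2} = 397$)
$H + \left(S + 28 \left(-946\right)\right) = 1359556 + \left(397 + 28 \left(-946\right)\right) = 1359556 + \left(397 - 26488\right) = 1359556 - 26091 = 1333465$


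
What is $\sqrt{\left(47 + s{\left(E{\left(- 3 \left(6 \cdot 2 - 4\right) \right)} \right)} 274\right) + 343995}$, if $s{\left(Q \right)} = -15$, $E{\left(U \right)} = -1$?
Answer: $2 \sqrt{84983} \approx 583.04$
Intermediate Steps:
$\sqrt{\left(47 + s{\left(E{\left(- 3 \left(6 \cdot 2 - 4\right) \right)} \right)} 274\right) + 343995} = \sqrt{\left(47 - 4110\right) + 343995} = \sqrt{-4063 + 343995} = \sqrt{339932} = 2 \sqrt{84983}$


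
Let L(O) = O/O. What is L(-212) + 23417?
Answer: 23418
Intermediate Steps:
L(O) = 1
L(-212) + 23417 = 1 + 23417 = 23418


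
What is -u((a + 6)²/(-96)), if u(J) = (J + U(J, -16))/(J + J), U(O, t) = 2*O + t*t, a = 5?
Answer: 24213/242 ≈ 100.05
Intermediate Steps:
U(O, t) = t² + 2*O (U(O, t) = 2*O + t² = t² + 2*O)
u(J) = (256 + 3*J)/(2*J) (u(J) = (J + ((-16)² + 2*J))/(J + J) = (J + (256 + 2*J))/((2*J)) = (256 + 3*J)*(1/(2*J)) = (256 + 3*J)/(2*J))
-u((a + 6)²/(-96)) = -(3/2 + 128/(((5 + 6)²/(-96)))) = -(3/2 + 128/((11²*(-1/96)))) = -(3/2 + 128/((121*(-1/96)))) = -(3/2 + 128/(-121/96)) = -(3/2 + 128*(-96/121)) = -(3/2 - 12288/121) = -1*(-24213/242) = 24213/242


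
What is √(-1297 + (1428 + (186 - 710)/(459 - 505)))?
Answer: 5*√3013/23 ≈ 11.933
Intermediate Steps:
√(-1297 + (1428 + (186 - 710)/(459 - 505))) = √(-1297 + (1428 - 524/(-46))) = √(-1297 + (1428 - 524*(-1/46))) = √(-1297 + (1428 + 262/23)) = √(-1297 + 33106/23) = √(3275/23) = 5*√3013/23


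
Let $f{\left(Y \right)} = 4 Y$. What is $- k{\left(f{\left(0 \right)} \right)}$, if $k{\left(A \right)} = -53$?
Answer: $53$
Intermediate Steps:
$- k{\left(f{\left(0 \right)} \right)} = \left(-1\right) \left(-53\right) = 53$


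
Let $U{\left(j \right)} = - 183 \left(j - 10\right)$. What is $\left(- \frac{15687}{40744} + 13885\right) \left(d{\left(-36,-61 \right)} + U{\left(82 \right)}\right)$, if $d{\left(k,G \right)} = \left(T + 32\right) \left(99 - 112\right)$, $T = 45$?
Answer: $- \frac{8020138053281}{40744} \approx -1.9684 \cdot 10^{8}$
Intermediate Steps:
$U{\left(j \right)} = 1830 - 183 j$ ($U{\left(j \right)} = - 183 \left(-10 + j\right) = 1830 - 183 j$)
$d{\left(k,G \right)} = -1001$ ($d{\left(k,G \right)} = \left(45 + 32\right) \left(99 - 112\right) = 77 \left(-13\right) = -1001$)
$\left(- \frac{15687}{40744} + 13885\right) \left(d{\left(-36,-61 \right)} + U{\left(82 \right)}\right) = \left(- \frac{15687}{40744} + 13885\right) \left(-1001 + \left(1830 - 15006\right)\right) = \left(\left(-15687\right) \frac{1}{40744} + 13885\right) \left(-1001 + \left(1830 - 15006\right)\right) = \left(- \frac{15687}{40744} + 13885\right) \left(-1001 - 13176\right) = \frac{565714753}{40744} \left(-14177\right) = - \frac{8020138053281}{40744}$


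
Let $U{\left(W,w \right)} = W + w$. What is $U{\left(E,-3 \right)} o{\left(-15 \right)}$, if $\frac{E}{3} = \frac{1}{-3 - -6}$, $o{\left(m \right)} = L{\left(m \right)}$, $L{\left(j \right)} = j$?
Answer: $30$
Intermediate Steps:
$o{\left(m \right)} = m$
$E = 1$ ($E = \frac{3}{-3 - -6} = \frac{3}{-3 + \left(6 + 0\right)} = \frac{3}{-3 + 6} = \frac{3}{3} = 3 \cdot \frac{1}{3} = 1$)
$U{\left(E,-3 \right)} o{\left(-15 \right)} = \left(1 - 3\right) \left(-15\right) = \left(-2\right) \left(-15\right) = 30$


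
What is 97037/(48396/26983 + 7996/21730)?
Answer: 28448365915915/633700574 ≈ 44892.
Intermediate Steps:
97037/(48396/26983 + 7996/21730) = 97037/(48396*(1/26983) + 7996*(1/21730)) = 97037/(48396/26983 + 3998/10865) = 97037/(633700574/293170295) = 97037*(293170295/633700574) = 28448365915915/633700574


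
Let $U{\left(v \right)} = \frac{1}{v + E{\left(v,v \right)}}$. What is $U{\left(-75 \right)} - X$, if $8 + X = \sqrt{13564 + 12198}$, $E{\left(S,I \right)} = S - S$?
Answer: $\frac{599}{75} - \sqrt{25762} \approx -152.52$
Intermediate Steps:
$E{\left(S,I \right)} = 0$
$U{\left(v \right)} = \frac{1}{v}$ ($U{\left(v \right)} = \frac{1}{v + 0} = \frac{1}{v}$)
$X = -8 + \sqrt{25762}$ ($X = -8 + \sqrt{13564 + 12198} = -8 + \sqrt{25762} \approx 152.51$)
$U{\left(-75 \right)} - X = \frac{1}{-75} - \left(-8 + \sqrt{25762}\right) = - \frac{1}{75} + \left(8 - \sqrt{25762}\right) = \frac{599}{75} - \sqrt{25762}$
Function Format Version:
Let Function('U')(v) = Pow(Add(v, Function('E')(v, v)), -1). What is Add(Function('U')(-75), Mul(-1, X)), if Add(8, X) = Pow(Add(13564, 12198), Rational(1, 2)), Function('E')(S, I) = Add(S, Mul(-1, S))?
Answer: Add(Rational(599, 75), Mul(-1, Pow(25762, Rational(1, 2)))) ≈ -152.52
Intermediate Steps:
Function('E')(S, I) = 0
Function('U')(v) = Pow(v, -1) (Function('U')(v) = Pow(Add(v, 0), -1) = Pow(v, -1))
X = Add(-8, Pow(25762, Rational(1, 2))) (X = Add(-8, Pow(Add(13564, 12198), Rational(1, 2))) = Add(-8, Pow(25762, Rational(1, 2))) ≈ 152.51)
Add(Function('U')(-75), Mul(-1, X)) = Add(Pow(-75, -1), Mul(-1, Add(-8, Pow(25762, Rational(1, 2))))) = Add(Rational(-1, 75), Add(8, Mul(-1, Pow(25762, Rational(1, 2))))) = Add(Rational(599, 75), Mul(-1, Pow(25762, Rational(1, 2))))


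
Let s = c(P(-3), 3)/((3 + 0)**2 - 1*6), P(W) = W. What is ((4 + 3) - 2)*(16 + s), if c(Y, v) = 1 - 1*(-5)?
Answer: 90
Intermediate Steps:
c(Y, v) = 6 (c(Y, v) = 1 + 5 = 6)
s = 2 (s = 6/((3 + 0)**2 - 1*6) = 6/(3**2 - 6) = 6/(9 - 6) = 6/3 = 6*(1/3) = 2)
((4 + 3) - 2)*(16 + s) = ((4 + 3) - 2)*(16 + 2) = (7 - 2)*18 = 5*18 = 90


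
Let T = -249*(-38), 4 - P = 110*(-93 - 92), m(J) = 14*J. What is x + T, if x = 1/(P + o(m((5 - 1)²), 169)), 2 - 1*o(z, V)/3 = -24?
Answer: 193327585/20432 ≈ 9462.0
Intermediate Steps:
o(z, V) = 78 (o(z, V) = 6 - 3*(-24) = 6 + 72 = 78)
P = 20354 (P = 4 - 110*(-93 - 92) = 4 - 110*(-185) = 4 - 1*(-20350) = 4 + 20350 = 20354)
T = 9462
x = 1/20432 (x = 1/(20354 + 78) = 1/20432 ≈ 4.8943e-5)
x + T = 1/20432 + 9462 = 193327585/20432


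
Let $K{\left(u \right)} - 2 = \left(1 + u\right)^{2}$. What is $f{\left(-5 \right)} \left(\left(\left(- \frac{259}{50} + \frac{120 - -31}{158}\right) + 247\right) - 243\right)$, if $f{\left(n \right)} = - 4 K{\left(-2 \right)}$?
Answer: $\frac{5316}{1975} \approx 2.6916$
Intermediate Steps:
$K{\left(u \right)} = 2 + \left(1 + u\right)^{2}$
$f{\left(n \right)} = -12$ ($f{\left(n \right)} = - 4 \left(2 + \left(1 - 2\right)^{2}\right) = - 4 \left(2 + \left(-1\right)^{2}\right) = - 4 \left(2 + 1\right) = \left(-4\right) 3 = -12$)
$f{\left(-5 \right)} \left(\left(\left(- \frac{259}{50} + \frac{120 - -31}{158}\right) + 247\right) - 243\right) = - 12 \left(\left(\left(- \frac{259}{50} + \frac{120 - -31}{158}\right) + 247\right) - 243\right) = - 12 \left(\left(\left(\left(-259\right) \frac{1}{50} + \left(120 + 31\right) \frac{1}{158}\right) + 247\right) - 243\right) = - 12 \left(\left(\left(- \frac{259}{50} + 151 \cdot \frac{1}{158}\right) + 247\right) - 243\right) = - 12 \left(\left(\left(- \frac{259}{50} + \frac{151}{158}\right) + 247\right) - 243\right) = - 12 \left(\left(- \frac{8343}{1975} + 247\right) - 243\right) = - 12 \left(\frac{479482}{1975} - 243\right) = \left(-12\right) \left(- \frac{443}{1975}\right) = \frac{5316}{1975}$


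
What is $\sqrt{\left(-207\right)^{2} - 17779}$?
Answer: $\sqrt{25070} \approx 158.33$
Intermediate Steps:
$\sqrt{\left(-207\right)^{2} - 17779} = \sqrt{42849 - 17779} = \sqrt{25070}$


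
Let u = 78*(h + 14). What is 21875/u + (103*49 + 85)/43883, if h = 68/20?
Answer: 4834528877/297790038 ≈ 16.235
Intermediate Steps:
h = 17/5 (h = 68*(1/20) = 17/5 ≈ 3.4000)
u = 6786/5 (u = 78*(17/5 + 14) = 78*(87/5) = 6786/5 ≈ 1357.2)
21875/u + (103*49 + 85)/43883 = 21875/(6786/5) + (103*49 + 85)/43883 = 21875*(5/6786) + (5047 + 85)*(1/43883) = 109375/6786 + 5132*(1/43883) = 109375/6786 + 5132/43883 = 4834528877/297790038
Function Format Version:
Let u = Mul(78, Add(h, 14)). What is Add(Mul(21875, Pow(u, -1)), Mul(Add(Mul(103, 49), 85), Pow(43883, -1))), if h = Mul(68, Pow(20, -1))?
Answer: Rational(4834528877, 297790038) ≈ 16.235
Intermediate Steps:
h = Rational(17, 5) (h = Mul(68, Rational(1, 20)) = Rational(17, 5) ≈ 3.4000)
u = Rational(6786, 5) (u = Mul(78, Add(Rational(17, 5), 14)) = Mul(78, Rational(87, 5)) = Rational(6786, 5) ≈ 1357.2)
Add(Mul(21875, Pow(u, -1)), Mul(Add(Mul(103, 49), 85), Pow(43883, -1))) = Add(Mul(21875, Pow(Rational(6786, 5), -1)), Mul(Add(Mul(103, 49), 85), Pow(43883, -1))) = Add(Mul(21875, Rational(5, 6786)), Mul(Add(5047, 85), Rational(1, 43883))) = Add(Rational(109375, 6786), Mul(5132, Rational(1, 43883))) = Add(Rational(109375, 6786), Rational(5132, 43883)) = Rational(4834528877, 297790038)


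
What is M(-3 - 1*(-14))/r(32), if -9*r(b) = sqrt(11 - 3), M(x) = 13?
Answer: -117*sqrt(2)/4 ≈ -41.366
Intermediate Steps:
r(b) = -2*sqrt(2)/9 (r(b) = -sqrt(11 - 3)/9 = -2*sqrt(2)/9)
M(-3 - 1*(-14))/r(32) = 13/((-2*sqrt(2)/9)) = 13*(-9*sqrt(2)/4) = -117*sqrt(2)/4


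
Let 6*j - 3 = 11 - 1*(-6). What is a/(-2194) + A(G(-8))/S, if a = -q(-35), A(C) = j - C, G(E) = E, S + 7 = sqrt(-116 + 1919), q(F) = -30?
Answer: 91078/2886207 + 17*sqrt(1803)/2631 ≈ 0.30592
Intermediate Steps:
j = 10/3 (j = 1/2 + (11 - 1*(-6))/6 = 1/2 + (11 + 6)/6 = 1/2 + (1/6)*17 = 1/2 + 17/6 = 10/3 ≈ 3.3333)
S = -7 + sqrt(1803) (S = -7 + sqrt(-116 + 1919) = -7 + sqrt(1803) ≈ 35.462)
A(C) = 10/3 - C
a = 30 (a = -1*(-30) = 30)
a/(-2194) + A(G(-8))/S = 30/(-2194) + (10/3 - 1*(-8))/(-7 + sqrt(1803)) = 30*(-1/2194) + (10/3 + 8)/(-7 + sqrt(1803)) = -15/1097 + 34/(3*(-7 + sqrt(1803)))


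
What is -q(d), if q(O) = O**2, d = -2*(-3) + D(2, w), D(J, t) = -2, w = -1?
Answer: -16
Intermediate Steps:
d = 4 (d = -2*(-3) - 2 = 6 - 2 = 4)
-q(d) = -1*4**2 = -1*16 = -16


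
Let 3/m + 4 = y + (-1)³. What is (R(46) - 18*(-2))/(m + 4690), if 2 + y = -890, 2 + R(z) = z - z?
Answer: 10166/1402309 ≈ 0.0072495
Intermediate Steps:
R(z) = -2 (R(z) = -2 + (z - z) = -2 + 0 = -2)
y = -892 (y = -2 - 890 = -892)
m = -1/299 (m = 3/(-4 + (-892 + (-1)³)) = 3/(-4 + (-892 - 1)) = 3/(-4 - 893) = 3/(-897) = 3*(-1/897) = -1/299 ≈ -0.0033445)
(R(46) - 18*(-2))/(m + 4690) = (-2 - 18*(-2))/(-1/299 + 4690) = (-2 + 36)/(1402309/299) = 34*(299/1402309) = 10166/1402309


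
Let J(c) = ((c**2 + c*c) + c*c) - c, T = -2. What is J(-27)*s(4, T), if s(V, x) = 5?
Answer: 11070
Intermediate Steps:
J(c) = -c + 3*c**2 (J(c) = ((c**2 + c**2) + c**2) - c = (2*c**2 + c**2) - c = 3*c**2 - c = -c + 3*c**2)
J(-27)*s(4, T) = -27*(-1 + 3*(-27))*5 = -27*(-1 - 81)*5 = -27*(-82)*5 = 2214*5 = 11070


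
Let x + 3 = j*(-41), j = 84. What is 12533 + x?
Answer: 9086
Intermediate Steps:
x = -3447 (x = -3 + 84*(-41) = -3 - 3444 = -3447)
12533 + x = 12533 - 3447 = 9086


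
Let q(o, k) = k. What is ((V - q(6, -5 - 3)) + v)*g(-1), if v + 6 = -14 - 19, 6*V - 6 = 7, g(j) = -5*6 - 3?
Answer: 1903/2 ≈ 951.50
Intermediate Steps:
g(j) = -33 (g(j) = -30 - 3 = -33)
V = 13/6 (V = 1 + (⅙)*7 = 1 + 7/6 = 13/6 ≈ 2.1667)
v = -39 (v = -6 + (-14 - 19) = -6 - 33 = -39)
((V - q(6, -5 - 3)) + v)*g(-1) = ((13/6 - (-5 - 3)) - 39)*(-33) = ((13/6 - 1*(-8)) - 39)*(-33) = ((13/6 + 8) - 39)*(-33) = (61/6 - 39)*(-33) = -173/6*(-33) = 1903/2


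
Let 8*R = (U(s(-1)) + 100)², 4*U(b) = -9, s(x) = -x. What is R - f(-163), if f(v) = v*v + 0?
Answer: -3247951/128 ≈ -25375.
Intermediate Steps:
U(b) = -9/4 (U(b) = (¼)*(-9) = -9/4)
R = 152881/128 (R = (-9/4 + 100)²/8 = (391/4)²/8 = (⅛)*(152881/16) = 152881/128 ≈ 1194.4)
f(v) = v² (f(v) = v² + 0 = v²)
R - f(-163) = 152881/128 - 1*(-163)² = 152881/128 - 1*26569 = 152881/128 - 26569 = -3247951/128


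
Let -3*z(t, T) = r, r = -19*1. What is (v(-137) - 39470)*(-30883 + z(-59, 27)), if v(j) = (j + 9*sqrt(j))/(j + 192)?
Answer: 40219705162/33 - 55578*I*sqrt(137)/11 ≈ 1.2188e+9 - 59139.0*I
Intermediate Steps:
v(j) = (j + 9*sqrt(j))/(192 + j)
r = -19
z(t, T) = 19/3 (z(t, T) = -1/3*(-19) = 19/3)
(v(-137) - 39470)*(-30883 + z(-59, 27)) = ((-137 + 9*sqrt(-137))/(192 - 137) - 39470)*(-30883 + 19/3) = ((-137 + 9*(I*sqrt(137)))/55 - 39470)*(-92630/3) = ((-137 + 9*I*sqrt(137))/55 - 39470)*(-92630/3) = ((-137/55 + 9*I*sqrt(137)/55) - 39470)*(-92630/3) = (-2170987/55 + 9*I*sqrt(137)/55)*(-92630/3) = 40219705162/33 - 55578*I*sqrt(137)/11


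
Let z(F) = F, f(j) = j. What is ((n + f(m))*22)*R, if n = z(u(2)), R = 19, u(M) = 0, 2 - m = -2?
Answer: 1672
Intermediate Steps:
m = 4 (m = 2 - 1*(-2) = 2 + 2 = 4)
n = 0
((n + f(m))*22)*R = ((0 + 4)*22)*19 = (4*22)*19 = 88*19 = 1672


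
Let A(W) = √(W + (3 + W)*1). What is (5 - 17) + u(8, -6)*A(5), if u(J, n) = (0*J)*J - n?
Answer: -12 + 6*√13 ≈ 9.6333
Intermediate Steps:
A(W) = √(3 + 2*W) (A(W) = √(W + (3 + W)) = √(3 + 2*W))
u(J, n) = -n (u(J, n) = 0*J - n = 0 - n = -n)
(5 - 17) + u(8, -6)*A(5) = (5 - 17) + (-1*(-6))*√(3 + 2*5) = -12 + 6*√(3 + 10) = -12 + 6*√13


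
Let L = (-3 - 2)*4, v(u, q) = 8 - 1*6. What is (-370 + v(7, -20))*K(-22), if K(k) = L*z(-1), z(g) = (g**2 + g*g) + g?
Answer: 7360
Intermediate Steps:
v(u, q) = 2 (v(u, q) = 8 - 6 = 2)
z(g) = g + 2*g**2 (z(g) = (g**2 + g**2) + g = 2*g**2 + g = g + 2*g**2)
L = -20 (L = -5*4 = -20)
K(k) = -20 (K(k) = -(-20)*(1 + 2*(-1)) = -(-20)*(1 - 2) = -(-20)*(-1) = -20*1 = -20)
(-370 + v(7, -20))*K(-22) = (-370 + 2)*(-20) = -368*(-20) = 7360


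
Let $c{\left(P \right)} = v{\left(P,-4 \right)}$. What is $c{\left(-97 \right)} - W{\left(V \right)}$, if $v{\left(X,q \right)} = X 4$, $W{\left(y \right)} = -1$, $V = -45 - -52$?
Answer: $-387$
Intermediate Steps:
$V = 7$ ($V = -45 + 52 = 7$)
$v{\left(X,q \right)} = 4 X$
$c{\left(P \right)} = 4 P$
$c{\left(-97 \right)} - W{\left(V \right)} = 4 \left(-97\right) - -1 = -388 + 1 = -387$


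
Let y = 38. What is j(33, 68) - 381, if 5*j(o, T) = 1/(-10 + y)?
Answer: -53339/140 ≈ -380.99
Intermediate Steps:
j(o, T) = 1/140 (j(o, T) = 1/(5*(-10 + 38)) = (1/5)/28 = (1/5)*(1/28) = 1/140)
j(33, 68) - 381 = 1/140 - 381 = -53339/140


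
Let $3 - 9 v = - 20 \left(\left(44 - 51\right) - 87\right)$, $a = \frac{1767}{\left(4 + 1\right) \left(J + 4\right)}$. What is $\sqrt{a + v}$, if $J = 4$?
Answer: $\frac{59 i \sqrt{170}}{60} \approx 12.821 i$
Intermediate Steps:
$a = \frac{1767}{40}$ ($a = \frac{1767}{\left(4 + 1\right) \left(4 + 4\right)} = \frac{1767}{5 \cdot 8} = \frac{1767}{40} \approx 44.175$)
$v = - \frac{1877}{9}$ ($v = \frac{1}{3} - \frac{\left(-20\right) \left(\left(44 - 51\right) - 87\right)}{9} = \frac{1}{3} - \frac{\left(-20\right) \left(-7 - 87\right)}{9} = \frac{1}{3} - \frac{\left(-20\right) \left(-94\right)}{9} = \frac{1}{3} - \frac{1880}{9} = - \frac{1877}{9} \approx -208.56$)
$\sqrt{a + v} = \sqrt{\frac{1767}{40} - \frac{1877}{9}} = \sqrt{- \frac{59177}{360}} = \frac{59 i \sqrt{170}}{60}$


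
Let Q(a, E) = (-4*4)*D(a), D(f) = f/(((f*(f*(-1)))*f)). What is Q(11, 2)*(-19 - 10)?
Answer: -464/121 ≈ -3.8347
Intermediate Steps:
D(f) = -1/f² (D(f) = f/(((f*(-f))*f)) = f/(((-f²)*f)) = f/((-f³)) = f*(-1/f³) = -1/f²)
Q(a, E) = 16/a² (Q(a, E) = (-4*4)*(-1/a²) = -(-16)/a² = 16/a²)
Q(11, 2)*(-19 - 10) = (16/11²)*(-19 - 10) = (16*(1/121))*(-29) = (16/121)*(-29) = -464/121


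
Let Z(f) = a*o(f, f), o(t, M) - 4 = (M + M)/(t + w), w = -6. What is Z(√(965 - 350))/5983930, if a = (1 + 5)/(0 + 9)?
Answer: 394/577449245 + 4*√615/1732347735 ≈ 7.3957e-7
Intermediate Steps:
o(t, M) = 4 + 2*M/(-6 + t) (o(t, M) = 4 + (M + M)/(t - 6) = 4 + (2*M)/(-6 + t) = 4 + 2*M/(-6 + t))
a = ⅔ (a = 6/9 = 6*(⅑) = ⅔ ≈ 0.66667)
Z(f) = 4*(-12 + 3*f)/(3*(-6 + f)) (Z(f) = 2*(2*(-12 + f + 2*f)/(-6 + f))/3 = 2*(2*(-12 + 3*f)/(-6 + f))/3 = 4*(-12 + 3*f)/(3*(-6 + f)))
Z(√(965 - 350))/5983930 = (4*(-4 + √(965 - 350))/(-6 + √(965 - 350)))/5983930 = (4*(-4 + √615)/(-6 + √615))*(1/5983930) = 2*(-4 + √615)/(2991965*(-6 + √615))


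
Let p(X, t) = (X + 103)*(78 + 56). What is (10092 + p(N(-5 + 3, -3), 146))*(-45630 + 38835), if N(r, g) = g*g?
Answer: -170554500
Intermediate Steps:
N(r, g) = g**2
p(X, t) = 13802 + 134*X (p(X, t) = (103 + X)*134 = 13802 + 134*X)
(10092 + p(N(-5 + 3, -3), 146))*(-45630 + 38835) = (10092 + (13802 + 134*(-3)**2))*(-45630 + 38835) = (10092 + (13802 + 134*9))*(-6795) = (10092 + (13802 + 1206))*(-6795) = (10092 + 15008)*(-6795) = 25100*(-6795) = -170554500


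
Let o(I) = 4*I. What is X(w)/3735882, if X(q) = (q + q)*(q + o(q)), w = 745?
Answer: 2775125/1867941 ≈ 1.4857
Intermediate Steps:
X(q) = 10*q² (X(q) = (q + q)*(q + 4*q) = (2*q)*(5*q) = 10*q²)
X(w)/3735882 = (10*745²)/3735882 = (10*555025)*(1/3735882) = 5550250*(1/3735882) = 2775125/1867941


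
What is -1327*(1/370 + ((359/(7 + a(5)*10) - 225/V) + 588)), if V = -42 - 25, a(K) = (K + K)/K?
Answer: -537057082343/669330 ≈ -8.0238e+5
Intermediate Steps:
a(K) = 2 (a(K) = (2*K)/K = 2)
V = -67
-1327*(1/370 + ((359/(7 + a(5)*10) - 225/V) + 588)) = -1327*(1/370 + ((359/(7 + 2*10) - 225/(-67)) + 588)) = -1327*(1/370 + ((359/(7 + 20) - 225*(-1/67)) + 588)) = -1327*(1/370 + ((359/27 + 225/67) + 588)) = -1327*(1/370 + (30128/1809 + 588)) = -1327*(1/370 + 1093820/1809) = -1327*404715209/669330 = -537057082343/669330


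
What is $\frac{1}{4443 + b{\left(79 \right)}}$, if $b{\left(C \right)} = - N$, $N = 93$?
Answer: $\frac{1}{4350} \approx 0.00022989$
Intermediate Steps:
$b{\left(C \right)} = -93$ ($b{\left(C \right)} = \left(-1\right) 93 = -93$)
$\frac{1}{4443 + b{\left(79 \right)}} = \frac{1}{4443 - 93} = \frac{1}{4350}$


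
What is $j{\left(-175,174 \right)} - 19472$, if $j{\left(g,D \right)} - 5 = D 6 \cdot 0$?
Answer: $-19467$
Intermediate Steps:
$j{\left(g,D \right)} = 5$ ($j{\left(g,D \right)} = 5 + D 6 \cdot 0 = 5 + 6 D 0 = 5 + 0 = 5$)
$j{\left(-175,174 \right)} - 19472 = 5 - 19472 = -19467$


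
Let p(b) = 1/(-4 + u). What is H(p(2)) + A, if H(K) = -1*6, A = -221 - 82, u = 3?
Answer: -309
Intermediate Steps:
A = -303
p(b) = -1 (p(b) = 1/(-4 + 3) = 1/(-1) = -1)
H(K) = -6
H(p(2)) + A = -6 - 303 = -309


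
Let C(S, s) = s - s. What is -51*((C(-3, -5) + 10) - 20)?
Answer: 510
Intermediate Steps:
C(S, s) = 0
-51*((C(-3, -5) + 10) - 20) = -51*((0 + 10) - 20) = -51*(10 - 20) = -51*(-10) = 510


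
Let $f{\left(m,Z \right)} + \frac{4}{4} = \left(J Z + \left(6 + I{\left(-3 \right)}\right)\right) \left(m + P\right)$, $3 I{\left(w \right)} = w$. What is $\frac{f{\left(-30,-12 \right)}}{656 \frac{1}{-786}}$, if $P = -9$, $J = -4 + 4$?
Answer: $\frac{19257}{82} \approx 234.84$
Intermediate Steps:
$I{\left(w \right)} = \frac{w}{3}$
$J = 0$
$f{\left(m,Z \right)} = -46 + 5 m$ ($f{\left(m,Z \right)} = -1 + \left(0 Z + \left(6 + \frac{1}{3} \left(-3\right)\right)\right) \left(m - 9\right) = -1 + \left(0 + \left(6 - 1\right)\right) \left(-9 + m\right) = -1 + \left(0 + 5\right) \left(-9 + m\right) = -1 + 5 \left(-9 + m\right) = -1 + \left(-45 + 5 m\right) = -46 + 5 m$)
$\frac{f{\left(-30,-12 \right)}}{656 \frac{1}{-786}} = \frac{-46 + 5 \left(-30\right)}{656 \frac{1}{-786}} = \frac{-46 - 150}{656 \left(- \frac{1}{786}\right)} = - \frac{196}{- \frac{328}{393}} = \left(-196\right) \left(- \frac{393}{328}\right) = \frac{19257}{82}$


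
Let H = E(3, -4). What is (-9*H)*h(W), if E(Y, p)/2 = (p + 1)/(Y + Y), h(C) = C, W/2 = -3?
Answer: -54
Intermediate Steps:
W = -6 (W = 2*(-3) = -6)
E(Y, p) = (1 + p)/Y (E(Y, p) = 2*((p + 1)/(Y + Y)) = 2*((1 + p)/((2*Y))) = 2*((1 + p)*(1/(2*Y))) = 2*((1 + p)/(2*Y)) = (1 + p)/Y)
H = -1 (H = (1 - 4)/3 = (⅓)*(-3) = -1)
(-9*H)*h(W) = -9*(-1)*(-6) = 9*(-6) = -54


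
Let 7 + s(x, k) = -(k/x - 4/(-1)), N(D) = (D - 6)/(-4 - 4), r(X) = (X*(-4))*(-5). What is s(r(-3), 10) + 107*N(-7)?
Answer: 3913/24 ≈ 163.04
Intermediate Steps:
r(X) = 20*X (r(X) = -4*X*(-5) = 20*X)
N(D) = 3/4 - D/8 (N(D) = (-6 + D)/(-8) = (-6 + D)*(-1/8) = 3/4 - D/8)
s(x, k) = -11 - k/x (s(x, k) = -7 - (k/x - 4/(-1)) = -7 - (k/x - 4*(-1)) = -7 - (k/x + 4) = -7 - (4 + k/x) = -7 + (-4 - k/x) = -11 - k/x)
s(r(-3), 10) + 107*N(-7) = (-11 - 1*10/20*(-3)) + 107*(3/4 - 1/8*(-7)) = (-11 - 1*10/(-60)) + 107*(3/4 + 7/8) = (-11 - 1*10*(-1/60)) + 107*(13/8) = (-11 + 1/6) + 1391/8 = -65/6 + 1391/8 = 3913/24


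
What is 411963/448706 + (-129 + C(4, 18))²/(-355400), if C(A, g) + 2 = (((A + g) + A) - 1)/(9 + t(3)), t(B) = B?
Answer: 10004715195623/11481848092800 ≈ 0.87135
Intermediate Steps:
C(A, g) = -25/12 + A/6 + g/12 (C(A, g) = -2 + (((A + g) + A) - 1)/(9 + 3) = -2 + ((g + 2*A) - 1)/12 = -2 + (-1 + g + 2*A)*(1/12) = -2 + (-1/12 + A/6 + g/12) = -25/12 + A/6 + g/12)
411963/448706 + (-129 + C(4, 18))²/(-355400) = 411963/448706 + (-129 + (-25/12 + (⅙)*4 + (1/12)*18))²/(-355400) = 411963*(1/448706) + (-129 + (-25/12 + ⅔ + 3/2))²*(-1/355400) = 411963/448706 + (-129 + 1/12)²*(-1/355400) = 411963/448706 + (-1547/12)²*(-1/355400) = 411963/448706 + (2393209/144)*(-1/355400) = 411963/448706 - 2393209/51177600 = 10004715195623/11481848092800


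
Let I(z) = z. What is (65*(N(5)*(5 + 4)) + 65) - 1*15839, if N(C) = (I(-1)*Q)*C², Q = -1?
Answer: -1149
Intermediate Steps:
N(C) = C² (N(C) = (-1*(-1))*C² = 1*C² = C²)
(65*(N(5)*(5 + 4)) + 65) - 1*15839 = (65*(5²*(5 + 4)) + 65) - 1*15839 = (65*(25*9) + 65) - 15839 = (65*225 + 65) - 15839 = (14625 + 65) - 15839 = 14690 - 15839 = -1149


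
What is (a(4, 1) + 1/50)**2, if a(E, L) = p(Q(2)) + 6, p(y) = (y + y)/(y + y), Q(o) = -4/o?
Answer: 123201/2500 ≈ 49.280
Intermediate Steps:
p(y) = 1 (p(y) = (2*y)/((2*y)) = (2*y)*(1/(2*y)) = 1)
a(E, L) = 7 (a(E, L) = 1 + 6 = 7)
(a(4, 1) + 1/50)**2 = (7 + 1/50)**2 = (351/50)**2 = 123201/2500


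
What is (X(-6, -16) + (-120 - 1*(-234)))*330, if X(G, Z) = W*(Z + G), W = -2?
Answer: 52140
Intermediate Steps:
X(G, Z) = -2*G - 2*Z (X(G, Z) = -2*(Z + G) = -2*(G + Z) = -2*G - 2*Z)
(X(-6, -16) + (-120 - 1*(-234)))*330 = ((-2*(-6) - 2*(-16)) + (-120 - 1*(-234)))*330 = ((12 + 32) + (-120 + 234))*330 = (44 + 114)*330 = 158*330 = 52140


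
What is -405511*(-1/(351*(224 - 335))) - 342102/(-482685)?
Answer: -60801813671/6268630095 ≈ -9.6994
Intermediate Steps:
-405511*(-1/(351*(224 - 335))) - 342102/(-482685) = -405511/((-351*(-111))) - 342102*(-1/482685) = -405511/38961 + 114034/160895 = -60801813671/6268630095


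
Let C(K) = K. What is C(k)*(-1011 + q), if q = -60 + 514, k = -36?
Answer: 20052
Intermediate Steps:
q = 454
C(k)*(-1011 + q) = -36*(-1011 + 454) = -36*(-557) = 20052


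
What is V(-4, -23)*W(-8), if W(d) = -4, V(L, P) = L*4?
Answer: 64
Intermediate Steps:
V(L, P) = 4*L
V(-4, -23)*W(-8) = (4*(-4))*(-4) = -16*(-4) = 64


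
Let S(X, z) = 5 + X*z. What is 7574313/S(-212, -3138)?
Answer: 7574313/665261 ≈ 11.385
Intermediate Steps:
7574313/S(-212, -3138) = 7574313/(5 - 212*(-3138)) = 7574313/(5 + 665256) = 7574313/665261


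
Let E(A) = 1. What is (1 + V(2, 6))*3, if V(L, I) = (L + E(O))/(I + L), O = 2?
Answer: 33/8 ≈ 4.1250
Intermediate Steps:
V(L, I) = (1 + L)/(I + L) (V(L, I) = (L + 1)/(I + L) = (1 + L)/(I + L))
(1 + V(2, 6))*3 = (1 + (1 + 2)/(6 + 2))*3 = (1 + 3/8)*3 = (11/8)*3 = 33/8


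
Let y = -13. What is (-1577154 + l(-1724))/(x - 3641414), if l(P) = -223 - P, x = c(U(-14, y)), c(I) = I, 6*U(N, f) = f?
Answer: 9453918/21848497 ≈ 0.43270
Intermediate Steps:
U(N, f) = f/6
x = -13/6 (x = (⅙)*(-13) = -13/6 ≈ -2.1667)
(-1577154 + l(-1724))/(x - 3641414) = (-1577154 + (-223 - 1*(-1724)))/(-13/6 - 3641414) = (-1577154 + (-223 + 1724))/(-21848497/6) = (-1577154 + 1501)*(-6/21848497) = -1575653*(-6/21848497) = 9453918/21848497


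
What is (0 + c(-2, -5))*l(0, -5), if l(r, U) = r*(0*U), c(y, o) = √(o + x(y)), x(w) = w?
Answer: 0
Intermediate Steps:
c(y, o) = √(o + y)
l(r, U) = 0 (l(r, U) = r*0 = 0)
(0 + c(-2, -5))*l(0, -5) = (0 + √(-5 - 2))*0 = (0 + √(-7))*0 = (0 + I*√7)*0 = (I*√7)*0 = 0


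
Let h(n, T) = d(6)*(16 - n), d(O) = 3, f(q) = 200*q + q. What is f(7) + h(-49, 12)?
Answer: 1602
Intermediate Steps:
f(q) = 201*q
h(n, T) = 48 - 3*n (h(n, T) = 3*(16 - n) = 48 - 3*n)
f(7) + h(-49, 12) = 201*7 + (48 - 3*(-49)) = 1407 + (48 + 147) = 1407 + 195 = 1602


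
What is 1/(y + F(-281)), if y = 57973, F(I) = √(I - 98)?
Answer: 57973/3360869108 - I*√379/3360869108 ≈ 1.7249e-5 - 5.7925e-9*I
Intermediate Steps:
F(I) = √(-98 + I)
1/(y + F(-281)) = 1/(57973 + √(-98 - 281)) = 1/(57973 + √(-379)) = 1/(57973 + I*√379)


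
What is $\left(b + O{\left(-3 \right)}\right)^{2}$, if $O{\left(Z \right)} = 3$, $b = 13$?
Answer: $256$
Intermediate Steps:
$\left(b + O{\left(-3 \right)}\right)^{2} = \left(13 + 3\right)^{2} = 16^{2} = 256$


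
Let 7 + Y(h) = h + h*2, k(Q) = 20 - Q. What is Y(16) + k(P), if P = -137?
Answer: 198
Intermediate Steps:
Y(h) = -7 + 3*h (Y(h) = -7 + (h + h*2) = -7 + (h + 2*h) = -7 + 3*h)
Y(16) + k(P) = (-7 + 3*16) + (20 - 1*(-137)) = (-7 + 48) + (20 + 137) = 41 + 157 = 198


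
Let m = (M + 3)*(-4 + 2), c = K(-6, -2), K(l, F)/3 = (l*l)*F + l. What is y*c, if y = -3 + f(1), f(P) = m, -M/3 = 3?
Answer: -2106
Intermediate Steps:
M = -9 (M = -3*3 = -9)
K(l, F) = 3*l + 3*F*l² (K(l, F) = 3*((l*l)*F + l) = 3*(l²*F + l) = 3*(F*l² + l) = 3*(l + F*l²) = 3*l + 3*F*l²)
c = -234 (c = 3*(-6)*(1 - 2*(-6)) = 3*(-6)*(1 + 12) = 3*(-6)*13 = -234)
m = 12 (m = (-9 + 3)*(-4 + 2) = -6*(-2) = 12)
f(P) = 12
y = 9 (y = -3 + 12 = 9)
y*c = 9*(-234) = -2106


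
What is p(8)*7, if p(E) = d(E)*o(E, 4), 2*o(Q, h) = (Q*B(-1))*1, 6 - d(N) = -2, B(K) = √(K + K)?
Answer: 224*I*√2 ≈ 316.78*I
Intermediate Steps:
B(K) = √2*√K (B(K) = √(2*K) = √2*√K)
d(N) = 8 (d(N) = 6 - 1*(-2) = 6 + 2 = 8)
o(Q, h) = I*Q*√2/2 (o(Q, h) = ((Q*(√2*√(-1)))*1)/2 = ((Q*(√2*I))*1)/2 = ((Q*(I*√2))*1)/2 = ((I*Q*√2)*1)/2 = (I*Q*√2)/2 = I*Q*√2/2)
p(E) = 4*I*E*√2 (p(E) = 8*(I*E*√2/2) = 4*I*E*√2)
p(8)*7 = (4*I*8*√2)*7 = (32*I*√2)*7 = 224*I*√2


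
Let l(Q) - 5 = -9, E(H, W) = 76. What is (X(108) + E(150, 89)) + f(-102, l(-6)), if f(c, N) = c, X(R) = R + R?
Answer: 190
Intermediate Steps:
X(R) = 2*R
l(Q) = -4 (l(Q) = 5 - 9 = -4)
(X(108) + E(150, 89)) + f(-102, l(-6)) = (2*108 + 76) - 102 = (216 + 76) - 102 = 292 - 102 = 190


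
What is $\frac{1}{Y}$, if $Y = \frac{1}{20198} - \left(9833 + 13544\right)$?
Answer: $- \frac{20198}{472168645} \approx -4.2777 \cdot 10^{-5}$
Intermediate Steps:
$Y = - \frac{472168645}{20198}$ ($Y = \frac{1}{20198} - 23377 = - \frac{472168645}{20198} \approx -23377.0$)
$\frac{1}{Y} = \frac{1}{- \frac{472168645}{20198}} = - \frac{20198}{472168645}$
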